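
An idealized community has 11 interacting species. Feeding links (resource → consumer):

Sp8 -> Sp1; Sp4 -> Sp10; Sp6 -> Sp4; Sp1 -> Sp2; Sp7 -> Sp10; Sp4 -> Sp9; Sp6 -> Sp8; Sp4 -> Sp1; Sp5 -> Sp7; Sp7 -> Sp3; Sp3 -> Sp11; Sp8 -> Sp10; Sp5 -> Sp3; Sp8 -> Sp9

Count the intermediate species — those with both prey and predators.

5

Intermediate species (has both prey and predators): Sp8, Sp4, Sp7, Sp3, Sp1.
Count: 5.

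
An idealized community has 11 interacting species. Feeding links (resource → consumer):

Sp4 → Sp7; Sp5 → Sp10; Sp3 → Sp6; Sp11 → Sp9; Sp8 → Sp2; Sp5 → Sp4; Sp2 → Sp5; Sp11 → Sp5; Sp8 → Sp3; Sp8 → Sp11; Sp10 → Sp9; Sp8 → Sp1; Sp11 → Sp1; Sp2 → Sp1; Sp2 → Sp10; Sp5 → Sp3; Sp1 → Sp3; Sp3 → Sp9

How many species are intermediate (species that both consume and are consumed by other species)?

7

Intermediate species (has both prey and predators): Sp11, Sp2, Sp1, Sp5, Sp3, Sp10, Sp4.
Count: 7.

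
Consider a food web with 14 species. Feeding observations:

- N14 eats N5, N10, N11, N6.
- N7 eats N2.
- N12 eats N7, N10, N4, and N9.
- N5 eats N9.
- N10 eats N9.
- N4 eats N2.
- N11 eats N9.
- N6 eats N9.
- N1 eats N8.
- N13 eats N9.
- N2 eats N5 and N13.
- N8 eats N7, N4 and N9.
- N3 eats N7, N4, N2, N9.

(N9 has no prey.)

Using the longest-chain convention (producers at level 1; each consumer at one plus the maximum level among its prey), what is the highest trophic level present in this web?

Producers (level 1): N9.
N9 → N13 → N2 → N4 → N8 → N1 gives N1 level 6.
No species has a prey at level 6, so no species reaches level 7.

6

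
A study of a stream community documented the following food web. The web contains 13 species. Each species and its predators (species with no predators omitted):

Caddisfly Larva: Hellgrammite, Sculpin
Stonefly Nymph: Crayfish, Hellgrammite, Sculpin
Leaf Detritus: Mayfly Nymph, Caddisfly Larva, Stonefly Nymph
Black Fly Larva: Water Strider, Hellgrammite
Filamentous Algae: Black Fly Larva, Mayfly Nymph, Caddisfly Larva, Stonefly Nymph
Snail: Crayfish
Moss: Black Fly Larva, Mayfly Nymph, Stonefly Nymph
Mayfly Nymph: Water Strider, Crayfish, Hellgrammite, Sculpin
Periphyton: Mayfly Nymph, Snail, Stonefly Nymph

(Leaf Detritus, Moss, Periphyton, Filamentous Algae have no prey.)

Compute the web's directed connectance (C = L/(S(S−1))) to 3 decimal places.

The web has S = 13 species and L = 25 feeding links.
C = L / (S(S−1)) = 25 / 156 = 0.1603 ≈ 0.160.

C = 0.160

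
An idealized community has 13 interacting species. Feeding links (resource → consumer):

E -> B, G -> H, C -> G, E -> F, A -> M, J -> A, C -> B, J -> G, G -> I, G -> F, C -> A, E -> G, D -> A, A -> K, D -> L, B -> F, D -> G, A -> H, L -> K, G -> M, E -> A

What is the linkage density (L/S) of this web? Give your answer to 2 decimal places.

There are L = 21 links among S = 13 species.
L/S = 21/13 = 1.6154 ≈ 1.62.

L/S = 1.62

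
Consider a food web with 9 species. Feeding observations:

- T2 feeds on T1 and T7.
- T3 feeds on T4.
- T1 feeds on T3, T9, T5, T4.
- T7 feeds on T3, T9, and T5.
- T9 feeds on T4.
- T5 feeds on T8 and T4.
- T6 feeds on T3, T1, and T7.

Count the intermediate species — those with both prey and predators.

Intermediate species (has both prey and predators): T5, T9, T3, T7, T1.
Count: 5.

5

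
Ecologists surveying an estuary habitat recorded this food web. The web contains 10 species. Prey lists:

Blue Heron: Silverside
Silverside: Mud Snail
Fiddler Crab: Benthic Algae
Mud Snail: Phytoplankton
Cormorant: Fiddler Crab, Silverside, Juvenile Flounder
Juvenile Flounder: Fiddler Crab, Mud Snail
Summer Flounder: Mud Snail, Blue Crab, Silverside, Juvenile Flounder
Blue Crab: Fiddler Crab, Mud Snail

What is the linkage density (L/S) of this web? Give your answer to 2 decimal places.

There are L = 15 links among S = 10 species.
L/S = 15/10 = 1.5000 ≈ 1.50.

L/S = 1.50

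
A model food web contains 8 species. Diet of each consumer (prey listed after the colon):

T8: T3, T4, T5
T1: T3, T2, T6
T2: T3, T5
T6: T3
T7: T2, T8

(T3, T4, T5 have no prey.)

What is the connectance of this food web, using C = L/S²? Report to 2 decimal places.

C = 0.17

The web has S = 8 species and L = 11 feeding links.
C = L / S² = 11 / 64 = 0.1719 ≈ 0.17.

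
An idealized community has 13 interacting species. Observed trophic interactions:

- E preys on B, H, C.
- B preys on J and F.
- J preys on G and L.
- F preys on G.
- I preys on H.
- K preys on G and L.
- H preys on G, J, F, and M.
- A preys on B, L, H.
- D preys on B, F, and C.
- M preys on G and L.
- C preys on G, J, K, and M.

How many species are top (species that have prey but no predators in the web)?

4

Top species (has prey, but nothing eats it): D, A, I, E.
Count: 4.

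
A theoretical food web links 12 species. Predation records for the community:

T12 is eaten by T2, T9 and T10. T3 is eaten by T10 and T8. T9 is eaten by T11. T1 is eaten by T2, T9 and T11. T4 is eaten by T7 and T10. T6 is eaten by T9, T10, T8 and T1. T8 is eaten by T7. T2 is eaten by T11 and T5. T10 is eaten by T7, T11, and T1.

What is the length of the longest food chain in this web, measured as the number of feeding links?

4 links

One longest chain: T3 → T10 → T1 → T2 → T5.
It has 5 species and 4 links.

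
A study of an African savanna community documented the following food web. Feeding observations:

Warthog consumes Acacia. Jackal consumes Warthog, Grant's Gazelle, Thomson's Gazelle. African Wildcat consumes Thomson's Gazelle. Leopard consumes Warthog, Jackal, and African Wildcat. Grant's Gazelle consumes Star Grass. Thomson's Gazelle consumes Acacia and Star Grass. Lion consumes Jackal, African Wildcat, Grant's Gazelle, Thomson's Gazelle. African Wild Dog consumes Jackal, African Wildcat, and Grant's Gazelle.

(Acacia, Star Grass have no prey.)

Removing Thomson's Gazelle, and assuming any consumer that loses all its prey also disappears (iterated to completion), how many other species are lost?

1

Remove Thomson's Gazelle.
Round 1: African Wildcat (all prey gone) → extinct.
No further losses. Total secondary extinctions: 1.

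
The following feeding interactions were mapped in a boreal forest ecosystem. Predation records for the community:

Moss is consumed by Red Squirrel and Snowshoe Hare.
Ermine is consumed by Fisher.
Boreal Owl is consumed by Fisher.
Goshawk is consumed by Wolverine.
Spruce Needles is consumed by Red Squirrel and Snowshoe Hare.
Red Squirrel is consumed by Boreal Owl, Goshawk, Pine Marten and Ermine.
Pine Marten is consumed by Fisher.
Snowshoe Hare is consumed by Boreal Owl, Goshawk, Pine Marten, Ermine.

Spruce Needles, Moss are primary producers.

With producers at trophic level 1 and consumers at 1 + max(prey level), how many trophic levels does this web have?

Producers (level 1): Spruce Needles, Moss.
Spruce Needles → Red Squirrel → Ermine → Fisher gives Fisher level 4.
No species has a prey at level 4, so no species reaches level 5.

4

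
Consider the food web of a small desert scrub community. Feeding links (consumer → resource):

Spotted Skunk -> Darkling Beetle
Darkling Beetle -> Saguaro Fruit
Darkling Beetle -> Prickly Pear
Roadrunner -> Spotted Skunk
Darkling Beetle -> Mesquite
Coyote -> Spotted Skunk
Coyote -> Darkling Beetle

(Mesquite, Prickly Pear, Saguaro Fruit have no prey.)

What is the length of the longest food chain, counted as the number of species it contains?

4 species

One longest chain: Mesquite → Darkling Beetle → Spotted Skunk → Coyote.
It has 4 species and 3 links.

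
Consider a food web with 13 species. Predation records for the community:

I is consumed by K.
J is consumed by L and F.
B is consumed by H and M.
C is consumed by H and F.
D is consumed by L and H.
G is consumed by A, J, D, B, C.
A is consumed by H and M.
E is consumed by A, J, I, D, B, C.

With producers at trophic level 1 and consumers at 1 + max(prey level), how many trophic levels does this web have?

3

Producers (level 1): G, E.
G → A → H gives H level 3.
No species has a prey at level 3, so no species reaches level 4.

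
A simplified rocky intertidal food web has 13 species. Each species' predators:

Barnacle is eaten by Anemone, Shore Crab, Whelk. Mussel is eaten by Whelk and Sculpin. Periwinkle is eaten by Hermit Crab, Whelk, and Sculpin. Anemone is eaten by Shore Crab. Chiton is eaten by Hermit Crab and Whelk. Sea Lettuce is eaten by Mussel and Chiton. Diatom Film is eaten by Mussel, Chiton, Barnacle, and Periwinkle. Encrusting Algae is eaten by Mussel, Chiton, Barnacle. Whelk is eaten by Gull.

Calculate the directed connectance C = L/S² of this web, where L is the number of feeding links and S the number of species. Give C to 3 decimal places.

C = 0.124

The web has S = 13 species and L = 21 feeding links.
C = L / S² = 21 / 169 = 0.1243 ≈ 0.124.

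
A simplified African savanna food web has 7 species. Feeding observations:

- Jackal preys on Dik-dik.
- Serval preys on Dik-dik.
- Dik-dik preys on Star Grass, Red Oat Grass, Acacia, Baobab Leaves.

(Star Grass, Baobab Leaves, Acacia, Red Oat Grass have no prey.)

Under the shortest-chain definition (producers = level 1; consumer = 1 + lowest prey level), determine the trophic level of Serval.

Star Grass is a producer → level 1.
Dik-dik eats Star Grass → level 2.
Serval eats Dik-dik → level 3.
No prey of Serval is below level 2, so 3 is the minimum.

Trophic level 3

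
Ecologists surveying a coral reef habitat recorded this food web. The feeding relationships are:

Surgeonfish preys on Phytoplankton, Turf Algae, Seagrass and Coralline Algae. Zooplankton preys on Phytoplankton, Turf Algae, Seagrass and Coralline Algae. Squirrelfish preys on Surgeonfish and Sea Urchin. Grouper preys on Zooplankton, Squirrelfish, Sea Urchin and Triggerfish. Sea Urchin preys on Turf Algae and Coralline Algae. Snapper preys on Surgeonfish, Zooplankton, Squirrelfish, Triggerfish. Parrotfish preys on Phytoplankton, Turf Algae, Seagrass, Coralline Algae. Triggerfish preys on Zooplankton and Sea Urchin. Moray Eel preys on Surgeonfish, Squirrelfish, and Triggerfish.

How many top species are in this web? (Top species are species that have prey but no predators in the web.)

Top species (has prey, but nothing eats it): Parrotfish, Moray Eel, Snapper, Grouper.
Count: 4.

4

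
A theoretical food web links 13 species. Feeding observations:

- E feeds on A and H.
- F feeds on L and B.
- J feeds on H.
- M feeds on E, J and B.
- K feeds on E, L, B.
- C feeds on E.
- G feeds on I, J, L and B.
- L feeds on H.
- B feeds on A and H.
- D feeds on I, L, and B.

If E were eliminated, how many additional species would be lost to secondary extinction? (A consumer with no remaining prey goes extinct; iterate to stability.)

Remove E.
Round 1: C (all prey gone) → extinct.
No further losses. Total secondary extinctions: 1.

1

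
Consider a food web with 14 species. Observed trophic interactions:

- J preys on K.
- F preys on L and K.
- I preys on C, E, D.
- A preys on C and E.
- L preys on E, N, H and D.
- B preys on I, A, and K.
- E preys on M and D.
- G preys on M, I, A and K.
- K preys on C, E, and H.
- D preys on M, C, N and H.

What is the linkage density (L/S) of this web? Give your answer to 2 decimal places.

L/S = 2.00

There are L = 28 links among S = 14 species.
L/S = 28/14 = 2.0000 ≈ 2.00.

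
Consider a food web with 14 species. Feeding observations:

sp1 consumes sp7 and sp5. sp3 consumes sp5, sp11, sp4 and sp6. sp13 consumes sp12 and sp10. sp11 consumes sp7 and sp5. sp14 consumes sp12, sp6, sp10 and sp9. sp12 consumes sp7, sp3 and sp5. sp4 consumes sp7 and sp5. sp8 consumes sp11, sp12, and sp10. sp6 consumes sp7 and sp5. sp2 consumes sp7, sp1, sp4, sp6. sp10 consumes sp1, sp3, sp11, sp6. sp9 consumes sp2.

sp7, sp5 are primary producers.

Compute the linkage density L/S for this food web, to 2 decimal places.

There are L = 33 links among S = 14 species.
L/S = 33/14 = 2.3571 ≈ 2.36.

L/S = 2.36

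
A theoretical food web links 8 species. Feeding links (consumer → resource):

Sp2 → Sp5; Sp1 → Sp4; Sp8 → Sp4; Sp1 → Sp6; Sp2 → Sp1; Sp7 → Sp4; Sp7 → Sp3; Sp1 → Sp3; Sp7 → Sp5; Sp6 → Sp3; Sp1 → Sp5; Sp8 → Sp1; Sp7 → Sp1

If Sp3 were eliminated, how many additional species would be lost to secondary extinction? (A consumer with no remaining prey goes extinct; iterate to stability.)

Remove Sp3.
Round 1: Sp6 (all prey gone) → extinct.
No further losses. Total secondary extinctions: 1.

1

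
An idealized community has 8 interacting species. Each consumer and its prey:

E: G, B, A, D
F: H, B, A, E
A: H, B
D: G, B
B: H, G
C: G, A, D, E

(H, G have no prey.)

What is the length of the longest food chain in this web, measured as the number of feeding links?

One longest chain: H → B → A → E → F.
It has 5 species and 4 links.

4 links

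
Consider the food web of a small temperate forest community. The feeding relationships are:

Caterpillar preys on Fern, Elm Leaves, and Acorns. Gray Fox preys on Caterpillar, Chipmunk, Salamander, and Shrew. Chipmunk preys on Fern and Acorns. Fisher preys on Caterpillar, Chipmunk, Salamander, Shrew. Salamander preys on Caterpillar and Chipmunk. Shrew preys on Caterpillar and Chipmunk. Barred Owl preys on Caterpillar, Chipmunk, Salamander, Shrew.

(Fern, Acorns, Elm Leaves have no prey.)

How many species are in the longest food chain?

4 species

One longest chain: Fern → Caterpillar → Salamander → Fisher.
It has 4 species and 3 links.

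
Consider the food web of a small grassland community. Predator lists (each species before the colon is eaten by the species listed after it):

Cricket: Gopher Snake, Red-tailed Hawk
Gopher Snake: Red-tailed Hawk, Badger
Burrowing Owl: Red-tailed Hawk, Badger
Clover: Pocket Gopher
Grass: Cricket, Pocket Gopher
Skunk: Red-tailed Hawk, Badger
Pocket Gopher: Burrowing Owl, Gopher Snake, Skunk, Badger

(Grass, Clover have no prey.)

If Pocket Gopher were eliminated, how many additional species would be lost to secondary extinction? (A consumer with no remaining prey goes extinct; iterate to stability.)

Remove Pocket Gopher.
Round 1: Burrowing Owl (all prey gone), Skunk (all prey gone) → extinct.
No further losses. Total secondary extinctions: 2.

2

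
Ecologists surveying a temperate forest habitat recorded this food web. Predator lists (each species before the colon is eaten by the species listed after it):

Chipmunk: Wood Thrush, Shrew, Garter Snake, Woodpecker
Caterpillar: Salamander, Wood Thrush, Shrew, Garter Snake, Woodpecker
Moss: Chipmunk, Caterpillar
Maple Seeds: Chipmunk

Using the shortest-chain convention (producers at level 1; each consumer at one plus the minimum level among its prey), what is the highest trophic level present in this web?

Producers (level 1): Moss, Maple Seeds.
Following each consumer down to its lowest-level prey: Moss → Caterpillar → Salamander (levels 1 through 3).
All prey of Salamander (Caterpillar 2) are at level 2 or above, so Salamander is at level 1 + 2 = 3.
Every consumer has at least one prey at level 2 or below, so none exceeds level 3.

3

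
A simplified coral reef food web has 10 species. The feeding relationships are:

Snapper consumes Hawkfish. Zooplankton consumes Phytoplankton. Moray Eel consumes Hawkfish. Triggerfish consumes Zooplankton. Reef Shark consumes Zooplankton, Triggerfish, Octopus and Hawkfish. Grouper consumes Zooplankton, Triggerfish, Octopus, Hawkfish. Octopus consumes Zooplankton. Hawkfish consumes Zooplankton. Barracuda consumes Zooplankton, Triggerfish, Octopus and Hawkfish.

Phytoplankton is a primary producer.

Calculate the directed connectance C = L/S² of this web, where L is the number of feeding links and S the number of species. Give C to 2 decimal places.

C = 0.18

The web has S = 10 species and L = 18 feeding links.
C = L / S² = 18 / 100 = 0.1800 ≈ 0.18.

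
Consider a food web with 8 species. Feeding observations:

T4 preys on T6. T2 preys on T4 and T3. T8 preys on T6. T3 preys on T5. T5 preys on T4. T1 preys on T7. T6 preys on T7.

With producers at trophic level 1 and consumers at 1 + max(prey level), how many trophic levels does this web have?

6

Producers (level 1): T7.
T7 → T6 → T4 → T5 → T3 → T2 gives T2 level 6.
No species has a prey at level 6, so no species reaches level 7.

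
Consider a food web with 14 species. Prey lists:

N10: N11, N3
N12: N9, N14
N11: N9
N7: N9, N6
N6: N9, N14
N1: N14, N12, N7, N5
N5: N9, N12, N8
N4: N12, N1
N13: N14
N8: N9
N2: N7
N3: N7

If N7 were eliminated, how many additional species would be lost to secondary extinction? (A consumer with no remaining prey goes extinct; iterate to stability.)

Remove N7.
Round 1: N3 (all prey gone), N2 (all prey gone) → extinct.
No further losses. Total secondary extinctions: 2.

2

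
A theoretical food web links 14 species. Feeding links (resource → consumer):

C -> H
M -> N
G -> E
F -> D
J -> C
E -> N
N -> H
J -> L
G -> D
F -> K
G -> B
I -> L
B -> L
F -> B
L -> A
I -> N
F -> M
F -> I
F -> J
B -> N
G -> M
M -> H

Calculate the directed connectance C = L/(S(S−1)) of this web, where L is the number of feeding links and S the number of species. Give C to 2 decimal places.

The web has S = 14 species and L = 22 feeding links.
C = L / (S(S−1)) = 22 / 182 = 0.1209 ≈ 0.12.

C = 0.12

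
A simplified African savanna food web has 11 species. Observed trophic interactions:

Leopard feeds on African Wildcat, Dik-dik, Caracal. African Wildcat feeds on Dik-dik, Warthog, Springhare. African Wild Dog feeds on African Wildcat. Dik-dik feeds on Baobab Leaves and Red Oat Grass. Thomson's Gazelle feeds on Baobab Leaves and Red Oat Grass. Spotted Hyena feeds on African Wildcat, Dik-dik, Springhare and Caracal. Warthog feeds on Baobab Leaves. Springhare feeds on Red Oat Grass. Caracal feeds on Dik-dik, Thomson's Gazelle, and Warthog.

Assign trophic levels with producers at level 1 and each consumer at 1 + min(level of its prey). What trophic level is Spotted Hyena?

Red Oat Grass is a producer → level 1.
Springhare eats Red Oat Grass → level 2.
Spotted Hyena eats Springhare → level 3.
No prey of Spotted Hyena is below level 2, so 3 is the minimum.

Trophic level 3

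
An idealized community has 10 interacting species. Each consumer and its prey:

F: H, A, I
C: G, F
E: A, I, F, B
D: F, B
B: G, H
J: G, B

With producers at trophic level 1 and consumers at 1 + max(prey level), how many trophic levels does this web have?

Producers (level 1): G, H, A, I.
H → F → D gives D level 3.
No species has a prey at level 3, so no species reaches level 4.

3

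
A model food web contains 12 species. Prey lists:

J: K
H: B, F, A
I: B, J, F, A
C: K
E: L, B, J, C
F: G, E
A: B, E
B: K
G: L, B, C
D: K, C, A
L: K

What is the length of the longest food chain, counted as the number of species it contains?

One longest chain: K → L → E → A → D.
It has 5 species and 4 links.

5 species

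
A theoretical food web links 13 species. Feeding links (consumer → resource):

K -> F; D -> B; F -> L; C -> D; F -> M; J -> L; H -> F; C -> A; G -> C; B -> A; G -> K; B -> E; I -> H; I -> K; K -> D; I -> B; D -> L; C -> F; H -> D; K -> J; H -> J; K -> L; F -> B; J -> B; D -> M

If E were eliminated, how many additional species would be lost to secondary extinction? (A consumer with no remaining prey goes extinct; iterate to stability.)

0

Remove E.
Every predator of it retains at least one other prey: B still has A.
No consumer loses all prey, so no secondary extinctions occur.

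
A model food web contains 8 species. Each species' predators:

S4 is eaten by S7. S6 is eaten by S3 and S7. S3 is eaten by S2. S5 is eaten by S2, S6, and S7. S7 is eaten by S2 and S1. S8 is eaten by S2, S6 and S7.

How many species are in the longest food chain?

One longest chain: S8 → S6 → S3 → S2.
It has 4 species and 3 links.

4 species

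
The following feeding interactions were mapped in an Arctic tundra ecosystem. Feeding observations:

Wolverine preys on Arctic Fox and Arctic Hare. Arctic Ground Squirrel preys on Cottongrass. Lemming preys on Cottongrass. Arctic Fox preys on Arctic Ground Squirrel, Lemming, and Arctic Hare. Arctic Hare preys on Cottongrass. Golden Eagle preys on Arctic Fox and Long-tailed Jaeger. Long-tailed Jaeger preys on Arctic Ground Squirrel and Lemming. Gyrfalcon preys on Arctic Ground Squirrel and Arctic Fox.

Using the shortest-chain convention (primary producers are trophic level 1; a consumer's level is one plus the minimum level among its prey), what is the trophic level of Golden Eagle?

Trophic level 4

Cottongrass is a producer → level 1.
Arctic Ground Squirrel eats Cottongrass → level 2.
Long-tailed Jaeger eats Arctic Ground Squirrel → level 3.
Golden Eagle eats Long-tailed Jaeger → level 4.
No prey of Golden Eagle is below level 3, so 4 is the minimum.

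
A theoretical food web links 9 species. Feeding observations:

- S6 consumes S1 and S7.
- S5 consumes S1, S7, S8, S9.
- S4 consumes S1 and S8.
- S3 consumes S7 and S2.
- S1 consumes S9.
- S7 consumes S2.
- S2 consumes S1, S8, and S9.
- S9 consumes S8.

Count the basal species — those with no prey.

1

Basal species (no prey listed): S8.
Count: 1.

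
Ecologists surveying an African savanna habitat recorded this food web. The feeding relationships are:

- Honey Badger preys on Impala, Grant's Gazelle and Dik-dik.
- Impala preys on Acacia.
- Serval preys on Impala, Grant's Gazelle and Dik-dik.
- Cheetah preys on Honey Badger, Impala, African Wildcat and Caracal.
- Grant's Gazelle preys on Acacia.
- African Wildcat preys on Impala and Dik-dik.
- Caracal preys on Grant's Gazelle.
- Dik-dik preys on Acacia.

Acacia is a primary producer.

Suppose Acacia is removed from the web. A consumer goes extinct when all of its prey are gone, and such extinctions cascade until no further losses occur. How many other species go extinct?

8

Remove Acacia.
Round 1: Dik-dik (all prey gone), Grant's Gazelle (all prey gone), Impala (all prey gone) → extinct.
Round 2: Caracal (all prey gone), Honey Badger (all prey gone), African Wildcat (all prey gone), Serval (all prey gone) → extinct.
Round 3: Cheetah (all prey gone) → extinct.
No further losses. Total secondary extinctions: 8.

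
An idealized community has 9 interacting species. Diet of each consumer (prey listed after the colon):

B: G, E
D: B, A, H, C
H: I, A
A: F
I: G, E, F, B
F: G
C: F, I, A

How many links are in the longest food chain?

One longest chain: G → F → I → H → D.
It has 5 species and 4 links.

4 links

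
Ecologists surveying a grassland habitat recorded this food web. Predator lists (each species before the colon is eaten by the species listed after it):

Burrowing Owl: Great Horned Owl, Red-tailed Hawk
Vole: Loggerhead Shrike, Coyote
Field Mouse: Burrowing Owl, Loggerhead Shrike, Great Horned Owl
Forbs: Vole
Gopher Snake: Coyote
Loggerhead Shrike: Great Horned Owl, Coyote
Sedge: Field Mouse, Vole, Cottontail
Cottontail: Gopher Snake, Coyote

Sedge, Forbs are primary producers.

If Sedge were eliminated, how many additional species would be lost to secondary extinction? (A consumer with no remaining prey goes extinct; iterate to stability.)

Remove Sedge.
Round 1: Field Mouse (all prey gone), Cottontail (all prey gone) → extinct.
Round 2: Burrowing Owl (all prey gone), Gopher Snake (all prey gone) → extinct.
Round 3: Red-tailed Hawk (all prey gone) → extinct.
No further losses. Total secondary extinctions: 5.

5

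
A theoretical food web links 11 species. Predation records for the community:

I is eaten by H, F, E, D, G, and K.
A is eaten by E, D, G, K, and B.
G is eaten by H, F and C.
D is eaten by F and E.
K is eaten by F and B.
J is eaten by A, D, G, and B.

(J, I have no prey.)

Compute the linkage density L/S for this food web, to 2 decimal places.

L/S = 2.00

There are L = 22 links among S = 11 species.
L/S = 22/11 = 2.0000 ≈ 2.00.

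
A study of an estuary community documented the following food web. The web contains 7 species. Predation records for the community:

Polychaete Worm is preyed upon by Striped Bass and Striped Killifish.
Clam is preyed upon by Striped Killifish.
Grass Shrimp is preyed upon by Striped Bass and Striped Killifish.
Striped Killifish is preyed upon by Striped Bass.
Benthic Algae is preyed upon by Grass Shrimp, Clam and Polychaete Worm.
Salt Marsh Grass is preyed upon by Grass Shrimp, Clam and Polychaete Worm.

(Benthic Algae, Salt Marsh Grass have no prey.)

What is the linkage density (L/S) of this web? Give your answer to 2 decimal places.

There are L = 12 links among S = 7 species.
L/S = 12/7 = 1.7143 ≈ 1.71.

L/S = 1.71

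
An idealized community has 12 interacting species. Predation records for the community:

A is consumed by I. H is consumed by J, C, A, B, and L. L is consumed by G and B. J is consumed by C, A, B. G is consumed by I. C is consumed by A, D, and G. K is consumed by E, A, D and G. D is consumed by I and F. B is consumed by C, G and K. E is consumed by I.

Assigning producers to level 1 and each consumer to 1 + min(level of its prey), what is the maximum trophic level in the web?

Producers (level 1): H.
Following each consumer down to its lowest-level prey: H → B → K → E (levels 1 through 4).
All prey of E (K 3) are at level 3 or above, so E is at level 1 + 3 = 4.
Every consumer has at least one prey at level 3 or below, so none exceeds level 4.

4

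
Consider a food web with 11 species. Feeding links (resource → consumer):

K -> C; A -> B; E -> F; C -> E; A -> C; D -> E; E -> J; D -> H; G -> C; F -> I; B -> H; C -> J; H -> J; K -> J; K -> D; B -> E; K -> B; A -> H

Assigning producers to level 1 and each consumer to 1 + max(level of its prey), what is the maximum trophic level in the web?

Producers (level 1): A, K, G.
K → D → E → F → I gives I level 5.
No species has a prey at level 5, so no species reaches level 6.

5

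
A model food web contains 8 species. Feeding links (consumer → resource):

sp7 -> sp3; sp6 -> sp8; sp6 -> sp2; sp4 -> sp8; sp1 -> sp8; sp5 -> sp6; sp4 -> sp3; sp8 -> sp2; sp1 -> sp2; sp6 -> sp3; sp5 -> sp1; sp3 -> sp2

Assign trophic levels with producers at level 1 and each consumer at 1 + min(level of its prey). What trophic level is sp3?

sp2 is a producer → level 1.
sp3 eats sp2 → level 2.

Trophic level 2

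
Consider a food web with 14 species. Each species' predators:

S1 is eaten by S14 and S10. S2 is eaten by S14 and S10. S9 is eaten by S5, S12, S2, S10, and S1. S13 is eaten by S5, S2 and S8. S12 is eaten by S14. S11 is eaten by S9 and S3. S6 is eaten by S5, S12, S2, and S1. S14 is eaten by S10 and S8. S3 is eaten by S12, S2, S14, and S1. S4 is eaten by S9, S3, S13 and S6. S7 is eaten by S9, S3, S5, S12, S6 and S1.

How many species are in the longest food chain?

One longest chain: S4 → S6 → S12 → S14 → S8.
It has 5 species and 4 links.

5 species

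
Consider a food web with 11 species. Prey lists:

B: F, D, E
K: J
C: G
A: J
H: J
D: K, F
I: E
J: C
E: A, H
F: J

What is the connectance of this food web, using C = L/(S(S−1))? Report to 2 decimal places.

C = 0.13

The web has S = 11 species and L = 14 feeding links.
C = L / (S(S−1)) = 14 / 110 = 0.1273 ≈ 0.13.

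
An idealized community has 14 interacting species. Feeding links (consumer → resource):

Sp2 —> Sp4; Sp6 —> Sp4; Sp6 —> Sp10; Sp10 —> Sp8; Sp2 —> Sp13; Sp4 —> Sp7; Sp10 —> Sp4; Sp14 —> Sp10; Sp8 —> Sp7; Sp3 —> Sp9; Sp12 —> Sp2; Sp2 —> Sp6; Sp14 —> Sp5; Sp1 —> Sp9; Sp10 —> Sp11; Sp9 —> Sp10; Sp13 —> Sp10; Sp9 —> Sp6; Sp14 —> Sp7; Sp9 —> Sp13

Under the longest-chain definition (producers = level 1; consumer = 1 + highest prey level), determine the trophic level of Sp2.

Sp7 is a producer → level 1.
Sp4 eats Sp7 → level 2.
Sp10 eats Sp4 (level 2); other prey at levels: Sp11 1, Sp8 2 → level 3.
Sp13 eats Sp10 → level 4.
Sp2 eats Sp13 (level 4); other prey at levels: Sp4 2, Sp6 4 → level 5.

Trophic level 5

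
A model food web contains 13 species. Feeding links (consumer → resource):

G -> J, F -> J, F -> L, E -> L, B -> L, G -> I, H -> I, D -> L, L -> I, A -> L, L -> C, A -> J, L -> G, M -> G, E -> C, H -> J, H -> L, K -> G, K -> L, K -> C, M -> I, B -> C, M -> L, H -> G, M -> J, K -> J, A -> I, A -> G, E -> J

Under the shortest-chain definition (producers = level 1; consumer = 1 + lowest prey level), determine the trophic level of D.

C is a producer → level 1.
L eats C → level 2.
D eats L → level 3.
No prey of D is below level 2, so 3 is the minimum.

Trophic level 3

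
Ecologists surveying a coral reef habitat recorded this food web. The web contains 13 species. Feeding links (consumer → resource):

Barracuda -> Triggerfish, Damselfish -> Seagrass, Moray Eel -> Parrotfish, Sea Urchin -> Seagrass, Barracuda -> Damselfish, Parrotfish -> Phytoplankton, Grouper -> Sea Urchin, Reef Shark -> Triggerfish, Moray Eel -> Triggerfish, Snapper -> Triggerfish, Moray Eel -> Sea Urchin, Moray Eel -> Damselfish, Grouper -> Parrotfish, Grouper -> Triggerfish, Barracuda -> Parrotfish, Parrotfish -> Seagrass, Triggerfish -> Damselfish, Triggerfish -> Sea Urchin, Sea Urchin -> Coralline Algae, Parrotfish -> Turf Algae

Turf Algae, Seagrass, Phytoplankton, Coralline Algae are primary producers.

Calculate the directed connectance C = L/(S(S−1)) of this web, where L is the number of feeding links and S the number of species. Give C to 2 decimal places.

The web has S = 13 species and L = 20 feeding links.
C = L / (S(S−1)) = 20 / 156 = 0.1282 ≈ 0.13.

C = 0.13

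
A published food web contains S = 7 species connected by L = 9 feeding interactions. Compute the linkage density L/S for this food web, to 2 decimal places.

There are L = 9 links among S = 7 species.
L/S = 9/7 = 1.2857 ≈ 1.29.

L/S = 1.29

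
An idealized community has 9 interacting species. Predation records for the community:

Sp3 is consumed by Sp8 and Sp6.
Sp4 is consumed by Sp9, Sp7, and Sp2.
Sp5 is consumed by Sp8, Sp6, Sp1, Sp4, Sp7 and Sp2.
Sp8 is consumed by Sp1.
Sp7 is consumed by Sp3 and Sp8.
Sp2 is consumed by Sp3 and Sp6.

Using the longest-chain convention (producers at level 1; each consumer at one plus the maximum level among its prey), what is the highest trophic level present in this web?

Producers (level 1): Sp5.
Sp5 → Sp4 → Sp7 → Sp3 → Sp8 → Sp1 gives Sp1 level 6.
No species has a prey at level 6, so no species reaches level 7.

6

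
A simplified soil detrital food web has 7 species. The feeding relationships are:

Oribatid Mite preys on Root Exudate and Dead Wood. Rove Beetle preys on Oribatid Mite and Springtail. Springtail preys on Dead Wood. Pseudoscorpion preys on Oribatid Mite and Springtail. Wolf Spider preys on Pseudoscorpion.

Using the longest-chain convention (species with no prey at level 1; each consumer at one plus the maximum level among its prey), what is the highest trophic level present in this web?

Basal resources (level 1): Root Exudate, Dead Wood.
Root Exudate → Oribatid Mite → Pseudoscorpion → Wolf Spider gives Wolf Spider level 4.
No species has a prey at level 4, so no species reaches level 5.

4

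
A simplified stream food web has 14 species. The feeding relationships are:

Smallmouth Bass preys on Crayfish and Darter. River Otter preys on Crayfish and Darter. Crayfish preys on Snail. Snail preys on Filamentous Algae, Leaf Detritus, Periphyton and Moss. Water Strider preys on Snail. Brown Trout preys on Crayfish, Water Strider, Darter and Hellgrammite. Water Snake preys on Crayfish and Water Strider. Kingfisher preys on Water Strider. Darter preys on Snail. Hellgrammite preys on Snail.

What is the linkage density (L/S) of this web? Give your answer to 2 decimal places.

There are L = 19 links among S = 14 species.
L/S = 19/14 = 1.3571 ≈ 1.36.

L/S = 1.36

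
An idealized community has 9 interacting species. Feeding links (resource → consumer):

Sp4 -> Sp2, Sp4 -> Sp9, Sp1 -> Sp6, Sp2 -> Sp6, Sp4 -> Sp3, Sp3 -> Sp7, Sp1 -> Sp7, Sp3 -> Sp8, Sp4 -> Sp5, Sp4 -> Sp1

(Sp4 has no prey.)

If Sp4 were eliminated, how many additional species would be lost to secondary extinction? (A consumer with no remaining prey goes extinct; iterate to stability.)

Remove Sp4.
Round 1: Sp3 (all prey gone), Sp1 (all prey gone), Sp5 (all prey gone), Sp9 (all prey gone), Sp2 (all prey gone) → extinct.
Round 2: Sp6 (all prey gone), Sp7 (all prey gone), Sp8 (all prey gone) → extinct.
No further losses. Total secondary extinctions: 8.

8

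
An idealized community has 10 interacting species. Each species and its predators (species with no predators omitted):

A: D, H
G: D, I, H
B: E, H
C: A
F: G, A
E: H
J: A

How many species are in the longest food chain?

3 species

One longest chain: F → G → D.
It has 3 species and 2 links.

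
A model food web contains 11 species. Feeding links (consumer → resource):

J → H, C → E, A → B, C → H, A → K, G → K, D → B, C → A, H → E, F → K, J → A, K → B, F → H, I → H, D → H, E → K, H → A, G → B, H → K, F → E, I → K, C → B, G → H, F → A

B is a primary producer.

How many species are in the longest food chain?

5 species

One longest chain: B → K → A → H → F.
It has 5 species and 4 links.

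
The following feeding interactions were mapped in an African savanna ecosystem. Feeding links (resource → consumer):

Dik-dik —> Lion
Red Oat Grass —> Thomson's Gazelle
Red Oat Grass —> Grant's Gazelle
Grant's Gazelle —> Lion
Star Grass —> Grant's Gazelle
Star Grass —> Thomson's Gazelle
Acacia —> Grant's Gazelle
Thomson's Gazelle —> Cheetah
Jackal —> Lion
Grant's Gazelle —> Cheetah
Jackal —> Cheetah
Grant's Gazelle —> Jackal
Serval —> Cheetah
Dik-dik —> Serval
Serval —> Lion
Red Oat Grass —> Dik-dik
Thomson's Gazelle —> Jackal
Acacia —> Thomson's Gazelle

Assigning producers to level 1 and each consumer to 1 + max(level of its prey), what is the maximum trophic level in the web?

4

Producers (level 1): Acacia, Red Oat Grass, Star Grass.
Acacia → Grant's Gazelle → Jackal → Lion gives Lion level 4.
No species has a prey at level 4, so no species reaches level 5.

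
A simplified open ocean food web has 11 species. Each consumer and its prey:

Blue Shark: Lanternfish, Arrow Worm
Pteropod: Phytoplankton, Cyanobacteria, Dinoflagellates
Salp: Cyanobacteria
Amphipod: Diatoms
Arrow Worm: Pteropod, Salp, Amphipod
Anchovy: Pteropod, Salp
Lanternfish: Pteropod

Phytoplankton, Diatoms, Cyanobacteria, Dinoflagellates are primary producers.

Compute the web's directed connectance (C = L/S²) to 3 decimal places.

C = 0.107

The web has S = 11 species and L = 13 feeding links.
C = L / S² = 13 / 121 = 0.1074 ≈ 0.107.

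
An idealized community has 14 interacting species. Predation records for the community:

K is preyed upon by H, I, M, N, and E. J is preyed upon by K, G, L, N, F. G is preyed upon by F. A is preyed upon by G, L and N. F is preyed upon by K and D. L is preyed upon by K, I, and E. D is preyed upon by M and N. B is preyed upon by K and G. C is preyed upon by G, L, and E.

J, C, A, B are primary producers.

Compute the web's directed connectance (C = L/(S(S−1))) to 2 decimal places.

The web has S = 14 species and L = 26 feeding links.
C = L / (S(S−1)) = 26 / 182 = 0.1429 ≈ 0.14.

C = 0.14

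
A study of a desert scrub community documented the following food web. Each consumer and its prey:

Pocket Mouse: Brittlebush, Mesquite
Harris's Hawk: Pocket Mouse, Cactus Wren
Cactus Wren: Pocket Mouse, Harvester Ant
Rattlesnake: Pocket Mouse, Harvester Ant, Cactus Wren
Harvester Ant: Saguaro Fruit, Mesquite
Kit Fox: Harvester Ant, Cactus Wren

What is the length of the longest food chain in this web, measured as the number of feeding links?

3 links

One longest chain: Brittlebush → Pocket Mouse → Cactus Wren → Rattlesnake.
It has 4 species and 3 links.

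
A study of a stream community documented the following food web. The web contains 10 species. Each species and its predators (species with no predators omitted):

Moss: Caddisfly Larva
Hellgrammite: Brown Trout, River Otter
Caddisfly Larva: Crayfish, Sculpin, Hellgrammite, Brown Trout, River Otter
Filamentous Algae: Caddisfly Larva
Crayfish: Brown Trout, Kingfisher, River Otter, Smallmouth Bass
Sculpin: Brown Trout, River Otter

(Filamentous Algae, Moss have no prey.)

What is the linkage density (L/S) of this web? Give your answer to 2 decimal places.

L/S = 1.50

There are L = 15 links among S = 10 species.
L/S = 15/10 = 1.5000 ≈ 1.50.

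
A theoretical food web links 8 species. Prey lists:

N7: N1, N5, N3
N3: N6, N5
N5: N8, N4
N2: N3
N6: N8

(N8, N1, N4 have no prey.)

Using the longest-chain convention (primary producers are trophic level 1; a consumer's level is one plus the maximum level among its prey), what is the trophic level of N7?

N8 is a producer → level 1.
N6 eats N8 → level 2.
N3 eats N6 (level 2); other prey at levels: N5 2 → level 3.
N7 eats N3 (level 3); other prey at levels: N1 1, N5 2 → level 4.

Trophic level 4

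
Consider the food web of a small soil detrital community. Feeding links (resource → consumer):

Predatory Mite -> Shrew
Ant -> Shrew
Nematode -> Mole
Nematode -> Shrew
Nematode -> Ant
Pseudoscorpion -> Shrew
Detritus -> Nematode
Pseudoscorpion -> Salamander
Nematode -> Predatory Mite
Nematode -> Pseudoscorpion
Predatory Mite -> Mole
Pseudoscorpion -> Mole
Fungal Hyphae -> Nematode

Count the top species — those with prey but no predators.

3

Top species (has prey, but nothing eats it): Salamander, Shrew, Mole.
Count: 3.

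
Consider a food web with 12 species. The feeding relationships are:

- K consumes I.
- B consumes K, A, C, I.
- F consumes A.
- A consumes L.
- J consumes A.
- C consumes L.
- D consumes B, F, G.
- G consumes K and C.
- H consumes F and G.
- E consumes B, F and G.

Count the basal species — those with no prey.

Basal species (no prey listed): L, I.
Count: 2.

2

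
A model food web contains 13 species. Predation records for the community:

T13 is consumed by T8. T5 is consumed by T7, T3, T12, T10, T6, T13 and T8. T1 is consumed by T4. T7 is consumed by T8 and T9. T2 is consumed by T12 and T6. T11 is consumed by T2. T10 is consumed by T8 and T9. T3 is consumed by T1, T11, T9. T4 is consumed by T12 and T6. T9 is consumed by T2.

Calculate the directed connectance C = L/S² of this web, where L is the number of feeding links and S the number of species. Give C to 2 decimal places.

The web has S = 13 species and L = 22 feeding links.
C = L / S² = 22 / 169 = 0.1302 ≈ 0.13.

C = 0.13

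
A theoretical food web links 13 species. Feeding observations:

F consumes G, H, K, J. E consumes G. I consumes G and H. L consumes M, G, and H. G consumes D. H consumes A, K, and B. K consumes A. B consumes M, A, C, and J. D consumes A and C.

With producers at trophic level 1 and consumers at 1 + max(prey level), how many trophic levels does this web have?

4

Producers (level 1): M, C, A, J.
C → D → G → F gives F level 4.
No species has a prey at level 4, so no species reaches level 5.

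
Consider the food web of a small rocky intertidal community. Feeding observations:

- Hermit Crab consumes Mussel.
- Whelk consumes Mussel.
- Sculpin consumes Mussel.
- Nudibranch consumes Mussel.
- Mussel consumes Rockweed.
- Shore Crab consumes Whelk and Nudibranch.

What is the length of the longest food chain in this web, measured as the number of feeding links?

One longest chain: Rockweed → Mussel → Whelk → Shore Crab.
It has 4 species and 3 links.

3 links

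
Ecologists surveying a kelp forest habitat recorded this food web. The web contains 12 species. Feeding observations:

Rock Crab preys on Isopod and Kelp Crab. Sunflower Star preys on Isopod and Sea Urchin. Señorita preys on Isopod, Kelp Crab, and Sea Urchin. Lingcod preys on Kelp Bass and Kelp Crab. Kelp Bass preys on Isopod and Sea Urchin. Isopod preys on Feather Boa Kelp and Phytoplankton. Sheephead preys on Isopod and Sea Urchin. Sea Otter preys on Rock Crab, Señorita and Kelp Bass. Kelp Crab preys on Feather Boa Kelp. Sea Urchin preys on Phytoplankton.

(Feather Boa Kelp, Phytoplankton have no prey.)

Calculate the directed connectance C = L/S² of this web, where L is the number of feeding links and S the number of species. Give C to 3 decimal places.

The web has S = 12 species and L = 20 feeding links.
C = L / S² = 20 / 144 = 0.1389 ≈ 0.139.

C = 0.139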